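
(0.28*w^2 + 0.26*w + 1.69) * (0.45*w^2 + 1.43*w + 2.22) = 0.126*w^4 + 0.5174*w^3 + 1.7539*w^2 + 2.9939*w + 3.7518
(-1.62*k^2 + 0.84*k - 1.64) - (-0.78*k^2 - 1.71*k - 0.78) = -0.84*k^2 + 2.55*k - 0.86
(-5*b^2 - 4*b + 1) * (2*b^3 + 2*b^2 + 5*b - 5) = -10*b^5 - 18*b^4 - 31*b^3 + 7*b^2 + 25*b - 5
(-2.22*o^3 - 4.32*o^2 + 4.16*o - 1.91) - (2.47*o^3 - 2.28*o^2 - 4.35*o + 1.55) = -4.69*o^3 - 2.04*o^2 + 8.51*o - 3.46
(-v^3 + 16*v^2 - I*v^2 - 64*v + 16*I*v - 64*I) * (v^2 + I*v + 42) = -v^5 + 16*v^4 - 2*I*v^4 - 105*v^3 + 32*I*v^3 + 656*v^2 - 170*I*v^2 - 2624*v + 672*I*v - 2688*I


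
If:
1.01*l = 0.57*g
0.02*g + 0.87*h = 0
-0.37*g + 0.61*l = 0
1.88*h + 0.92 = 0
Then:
No Solution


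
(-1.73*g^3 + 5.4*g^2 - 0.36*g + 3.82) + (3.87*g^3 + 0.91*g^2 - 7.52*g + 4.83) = 2.14*g^3 + 6.31*g^2 - 7.88*g + 8.65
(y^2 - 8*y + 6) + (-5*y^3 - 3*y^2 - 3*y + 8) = -5*y^3 - 2*y^2 - 11*y + 14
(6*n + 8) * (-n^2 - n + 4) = -6*n^3 - 14*n^2 + 16*n + 32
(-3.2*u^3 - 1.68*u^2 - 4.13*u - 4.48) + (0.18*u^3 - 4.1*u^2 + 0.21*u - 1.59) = -3.02*u^3 - 5.78*u^2 - 3.92*u - 6.07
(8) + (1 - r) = 9 - r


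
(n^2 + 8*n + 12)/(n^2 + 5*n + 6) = (n + 6)/(n + 3)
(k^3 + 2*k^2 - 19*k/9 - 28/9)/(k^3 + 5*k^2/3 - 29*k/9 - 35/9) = (3*k - 4)/(3*k - 5)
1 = 1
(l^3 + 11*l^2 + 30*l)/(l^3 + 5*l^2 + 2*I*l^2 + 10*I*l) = (l + 6)/(l + 2*I)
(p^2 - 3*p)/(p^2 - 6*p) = (p - 3)/(p - 6)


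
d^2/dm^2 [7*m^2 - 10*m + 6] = 14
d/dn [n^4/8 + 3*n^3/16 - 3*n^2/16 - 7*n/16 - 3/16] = n^3/2 + 9*n^2/16 - 3*n/8 - 7/16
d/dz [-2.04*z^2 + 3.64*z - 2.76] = 3.64 - 4.08*z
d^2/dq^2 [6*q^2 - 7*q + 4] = 12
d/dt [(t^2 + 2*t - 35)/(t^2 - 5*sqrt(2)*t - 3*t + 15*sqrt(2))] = (2*(t + 1)*(t^2 - 5*sqrt(2)*t - 3*t + 15*sqrt(2)) + (-2*t + 3 + 5*sqrt(2))*(t^2 + 2*t - 35))/(t^2 - 5*sqrt(2)*t - 3*t + 15*sqrt(2))^2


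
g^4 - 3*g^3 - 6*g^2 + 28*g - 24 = (g - 2)^3*(g + 3)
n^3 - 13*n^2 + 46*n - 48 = (n - 8)*(n - 3)*(n - 2)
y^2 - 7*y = y*(y - 7)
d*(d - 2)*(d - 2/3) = d^3 - 8*d^2/3 + 4*d/3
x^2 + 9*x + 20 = (x + 4)*(x + 5)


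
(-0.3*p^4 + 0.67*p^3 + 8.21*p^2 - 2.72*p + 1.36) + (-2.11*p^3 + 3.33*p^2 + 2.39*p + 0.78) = -0.3*p^4 - 1.44*p^3 + 11.54*p^2 - 0.33*p + 2.14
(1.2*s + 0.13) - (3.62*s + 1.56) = -2.42*s - 1.43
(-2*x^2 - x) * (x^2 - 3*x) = -2*x^4 + 5*x^3 + 3*x^2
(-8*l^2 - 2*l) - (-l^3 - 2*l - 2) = l^3 - 8*l^2 + 2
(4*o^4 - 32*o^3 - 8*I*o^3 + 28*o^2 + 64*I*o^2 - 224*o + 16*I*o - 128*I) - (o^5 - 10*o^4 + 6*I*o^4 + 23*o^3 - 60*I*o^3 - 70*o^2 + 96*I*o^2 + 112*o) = -o^5 + 14*o^4 - 6*I*o^4 - 55*o^3 + 52*I*o^3 + 98*o^2 - 32*I*o^2 - 336*o + 16*I*o - 128*I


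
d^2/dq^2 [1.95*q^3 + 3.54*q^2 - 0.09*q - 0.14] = 11.7*q + 7.08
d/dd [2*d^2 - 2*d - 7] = 4*d - 2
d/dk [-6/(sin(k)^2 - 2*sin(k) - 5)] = 12*(sin(k) - 1)*cos(k)/(2*sin(k) + cos(k)^2 + 4)^2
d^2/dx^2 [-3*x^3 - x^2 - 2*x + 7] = -18*x - 2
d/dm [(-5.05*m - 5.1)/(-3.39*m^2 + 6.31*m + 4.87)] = (-17.1195*m^2 - 34.578*m + 7.5875)/(11.4921*m^4 - 42.7818*m^3 + 6.79749999999999*m^2 + 61.4594*m + 23.7169)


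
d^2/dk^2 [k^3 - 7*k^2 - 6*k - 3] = 6*k - 14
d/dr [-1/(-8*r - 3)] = -8/(8*r + 3)^2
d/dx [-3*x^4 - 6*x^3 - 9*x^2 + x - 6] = -12*x^3 - 18*x^2 - 18*x + 1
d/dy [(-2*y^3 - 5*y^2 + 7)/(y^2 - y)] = -2 + 7/y^2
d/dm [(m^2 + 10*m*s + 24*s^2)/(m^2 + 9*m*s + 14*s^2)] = s*(-m^2 - 20*m*s - 76*s^2)/(m^4 + 18*m^3*s + 109*m^2*s^2 + 252*m*s^3 + 196*s^4)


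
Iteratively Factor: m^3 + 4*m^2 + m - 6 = (m - 1)*(m^2 + 5*m + 6) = (m - 1)*(m + 3)*(m + 2)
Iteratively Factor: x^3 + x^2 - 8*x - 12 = (x + 2)*(x^2 - x - 6) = (x - 3)*(x + 2)*(x + 2)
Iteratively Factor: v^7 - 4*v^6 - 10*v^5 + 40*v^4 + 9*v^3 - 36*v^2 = (v - 3)*(v^6 - v^5 - 13*v^4 + v^3 + 12*v^2) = v*(v - 3)*(v^5 - v^4 - 13*v^3 + v^2 + 12*v) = v*(v - 3)*(v + 3)*(v^4 - 4*v^3 - v^2 + 4*v) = v^2*(v - 3)*(v + 3)*(v^3 - 4*v^2 - v + 4) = v^2*(v - 3)*(v + 1)*(v + 3)*(v^2 - 5*v + 4) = v^2*(v - 3)*(v - 1)*(v + 1)*(v + 3)*(v - 4)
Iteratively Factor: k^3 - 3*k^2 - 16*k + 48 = (k - 3)*(k^2 - 16) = (k - 3)*(k + 4)*(k - 4)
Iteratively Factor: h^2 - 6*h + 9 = (h - 3)*(h - 3)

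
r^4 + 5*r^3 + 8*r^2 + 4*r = r*(r + 1)*(r + 2)^2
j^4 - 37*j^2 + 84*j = j*(j - 4)*(j - 3)*(j + 7)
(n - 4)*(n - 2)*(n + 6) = n^3 - 28*n + 48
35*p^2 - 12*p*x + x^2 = (-7*p + x)*(-5*p + x)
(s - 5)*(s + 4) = s^2 - s - 20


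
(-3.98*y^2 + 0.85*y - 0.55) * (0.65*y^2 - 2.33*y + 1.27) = -2.587*y^4 + 9.8259*y^3 - 7.3926*y^2 + 2.361*y - 0.6985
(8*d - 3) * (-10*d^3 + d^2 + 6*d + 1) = -80*d^4 + 38*d^3 + 45*d^2 - 10*d - 3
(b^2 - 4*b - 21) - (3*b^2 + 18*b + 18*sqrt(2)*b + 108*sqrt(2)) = -2*b^2 - 18*sqrt(2)*b - 22*b - 108*sqrt(2) - 21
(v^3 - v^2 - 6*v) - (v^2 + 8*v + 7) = v^3 - 2*v^2 - 14*v - 7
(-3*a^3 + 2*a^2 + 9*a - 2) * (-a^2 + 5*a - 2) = 3*a^5 - 17*a^4 + 7*a^3 + 43*a^2 - 28*a + 4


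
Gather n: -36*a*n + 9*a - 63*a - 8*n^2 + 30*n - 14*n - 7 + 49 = -54*a - 8*n^2 + n*(16 - 36*a) + 42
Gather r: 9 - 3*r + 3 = 12 - 3*r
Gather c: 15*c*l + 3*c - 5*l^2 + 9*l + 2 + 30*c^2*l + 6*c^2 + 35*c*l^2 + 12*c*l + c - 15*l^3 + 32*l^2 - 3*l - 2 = c^2*(30*l + 6) + c*(35*l^2 + 27*l + 4) - 15*l^3 + 27*l^2 + 6*l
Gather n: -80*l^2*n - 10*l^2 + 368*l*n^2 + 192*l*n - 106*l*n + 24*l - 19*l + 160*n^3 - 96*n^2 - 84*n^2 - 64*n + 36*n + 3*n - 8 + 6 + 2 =-10*l^2 + 5*l + 160*n^3 + n^2*(368*l - 180) + n*(-80*l^2 + 86*l - 25)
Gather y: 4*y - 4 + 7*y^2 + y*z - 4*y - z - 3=7*y^2 + y*z - z - 7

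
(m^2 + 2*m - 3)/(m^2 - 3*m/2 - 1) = 2*(-m^2 - 2*m + 3)/(-2*m^2 + 3*m + 2)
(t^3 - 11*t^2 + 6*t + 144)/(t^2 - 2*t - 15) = (t^2 - 14*t + 48)/(t - 5)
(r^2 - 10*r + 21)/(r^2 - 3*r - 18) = (-r^2 + 10*r - 21)/(-r^2 + 3*r + 18)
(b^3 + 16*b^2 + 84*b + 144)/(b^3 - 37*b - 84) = (b^2 + 12*b + 36)/(b^2 - 4*b - 21)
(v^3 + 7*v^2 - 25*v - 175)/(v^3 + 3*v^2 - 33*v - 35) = (v + 5)/(v + 1)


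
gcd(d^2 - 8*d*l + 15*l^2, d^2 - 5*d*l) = d - 5*l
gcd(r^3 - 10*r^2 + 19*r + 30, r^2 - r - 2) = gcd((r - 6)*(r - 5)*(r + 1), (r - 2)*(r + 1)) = r + 1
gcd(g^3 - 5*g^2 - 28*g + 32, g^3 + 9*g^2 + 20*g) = g + 4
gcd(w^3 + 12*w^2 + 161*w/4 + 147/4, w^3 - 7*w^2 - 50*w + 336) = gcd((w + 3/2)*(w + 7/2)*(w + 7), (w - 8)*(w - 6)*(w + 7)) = w + 7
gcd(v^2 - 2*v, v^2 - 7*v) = v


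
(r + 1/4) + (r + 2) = 2*r + 9/4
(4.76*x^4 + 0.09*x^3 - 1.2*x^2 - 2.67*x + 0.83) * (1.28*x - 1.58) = 6.0928*x^5 - 7.4056*x^4 - 1.6782*x^3 - 1.5216*x^2 + 5.281*x - 1.3114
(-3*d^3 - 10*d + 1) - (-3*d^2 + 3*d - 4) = -3*d^3 + 3*d^2 - 13*d + 5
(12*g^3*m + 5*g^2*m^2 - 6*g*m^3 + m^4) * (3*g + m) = 36*g^4*m + 27*g^3*m^2 - 13*g^2*m^3 - 3*g*m^4 + m^5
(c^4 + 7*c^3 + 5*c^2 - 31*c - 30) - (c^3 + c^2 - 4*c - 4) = c^4 + 6*c^3 + 4*c^2 - 27*c - 26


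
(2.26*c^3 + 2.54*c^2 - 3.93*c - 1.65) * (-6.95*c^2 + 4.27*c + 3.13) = -15.707*c^5 - 8.0028*c^4 + 45.2331*c^3 + 2.6366*c^2 - 19.3464*c - 5.1645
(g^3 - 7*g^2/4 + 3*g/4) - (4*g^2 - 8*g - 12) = g^3 - 23*g^2/4 + 35*g/4 + 12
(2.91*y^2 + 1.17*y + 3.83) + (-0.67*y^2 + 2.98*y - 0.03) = 2.24*y^2 + 4.15*y + 3.8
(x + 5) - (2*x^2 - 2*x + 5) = -2*x^2 + 3*x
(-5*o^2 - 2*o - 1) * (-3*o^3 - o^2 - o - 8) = 15*o^5 + 11*o^4 + 10*o^3 + 43*o^2 + 17*o + 8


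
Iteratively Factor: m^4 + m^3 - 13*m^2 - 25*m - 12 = (m + 1)*(m^3 - 13*m - 12) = (m + 1)*(m + 3)*(m^2 - 3*m - 4) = (m + 1)^2*(m + 3)*(m - 4)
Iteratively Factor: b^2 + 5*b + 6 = (b + 3)*(b + 2)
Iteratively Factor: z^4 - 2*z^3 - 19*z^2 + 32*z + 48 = (z + 4)*(z^3 - 6*z^2 + 5*z + 12) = (z - 3)*(z + 4)*(z^2 - 3*z - 4) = (z - 4)*(z - 3)*(z + 4)*(z + 1)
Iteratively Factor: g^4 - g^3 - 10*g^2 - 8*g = (g)*(g^3 - g^2 - 10*g - 8) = g*(g - 4)*(g^2 + 3*g + 2) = g*(g - 4)*(g + 1)*(g + 2)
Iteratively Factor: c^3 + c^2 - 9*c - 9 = (c + 1)*(c^2 - 9) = (c + 1)*(c + 3)*(c - 3)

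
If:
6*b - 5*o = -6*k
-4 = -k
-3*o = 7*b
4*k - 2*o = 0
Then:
No Solution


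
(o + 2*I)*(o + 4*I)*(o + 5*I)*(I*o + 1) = I*o^4 - 10*o^3 - 27*I*o^2 + 2*o - 40*I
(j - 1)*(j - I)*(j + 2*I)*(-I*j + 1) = -I*j^4 + 2*j^3 + I*j^3 - 2*j^2 - I*j^2 + 2*j + I*j - 2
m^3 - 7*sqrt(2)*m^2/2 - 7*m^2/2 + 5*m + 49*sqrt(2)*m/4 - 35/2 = (m - 7/2)*(m - 5*sqrt(2)/2)*(m - sqrt(2))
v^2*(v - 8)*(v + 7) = v^4 - v^3 - 56*v^2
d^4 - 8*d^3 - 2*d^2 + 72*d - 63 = (d - 7)*(d - 3)*(d - 1)*(d + 3)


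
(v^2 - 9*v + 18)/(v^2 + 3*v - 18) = (v - 6)/(v + 6)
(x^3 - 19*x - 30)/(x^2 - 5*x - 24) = (x^2 - 3*x - 10)/(x - 8)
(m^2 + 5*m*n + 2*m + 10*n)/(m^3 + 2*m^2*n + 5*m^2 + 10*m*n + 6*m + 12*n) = (m + 5*n)/(m^2 + 2*m*n + 3*m + 6*n)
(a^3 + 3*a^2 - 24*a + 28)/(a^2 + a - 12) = (a^3 + 3*a^2 - 24*a + 28)/(a^2 + a - 12)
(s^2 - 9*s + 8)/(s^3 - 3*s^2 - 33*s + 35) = (s - 8)/(s^2 - 2*s - 35)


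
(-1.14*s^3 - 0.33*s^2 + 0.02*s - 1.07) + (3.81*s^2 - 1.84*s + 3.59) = -1.14*s^3 + 3.48*s^2 - 1.82*s + 2.52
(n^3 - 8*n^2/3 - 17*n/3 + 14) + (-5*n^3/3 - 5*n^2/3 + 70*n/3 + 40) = -2*n^3/3 - 13*n^2/3 + 53*n/3 + 54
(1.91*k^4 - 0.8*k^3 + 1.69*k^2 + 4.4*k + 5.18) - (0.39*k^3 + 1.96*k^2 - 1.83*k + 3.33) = 1.91*k^4 - 1.19*k^3 - 0.27*k^2 + 6.23*k + 1.85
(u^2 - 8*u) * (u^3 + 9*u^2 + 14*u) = u^5 + u^4 - 58*u^3 - 112*u^2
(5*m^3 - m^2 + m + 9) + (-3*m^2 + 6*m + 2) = 5*m^3 - 4*m^2 + 7*m + 11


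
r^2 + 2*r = r*(r + 2)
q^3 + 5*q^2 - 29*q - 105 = (q - 5)*(q + 3)*(q + 7)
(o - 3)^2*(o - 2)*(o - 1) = o^4 - 9*o^3 + 29*o^2 - 39*o + 18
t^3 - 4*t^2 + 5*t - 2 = (t - 2)*(t - 1)^2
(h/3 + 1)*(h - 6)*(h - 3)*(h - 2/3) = h^4/3 - 20*h^3/9 - 5*h^2/3 + 20*h - 12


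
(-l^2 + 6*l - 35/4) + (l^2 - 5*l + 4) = l - 19/4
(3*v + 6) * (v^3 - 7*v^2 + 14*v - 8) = 3*v^4 - 15*v^3 + 60*v - 48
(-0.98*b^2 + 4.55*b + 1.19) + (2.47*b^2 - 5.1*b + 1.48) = 1.49*b^2 - 0.55*b + 2.67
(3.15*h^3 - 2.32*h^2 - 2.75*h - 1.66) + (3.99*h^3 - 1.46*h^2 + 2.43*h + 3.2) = 7.14*h^3 - 3.78*h^2 - 0.32*h + 1.54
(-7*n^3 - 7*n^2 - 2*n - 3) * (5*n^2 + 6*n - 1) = -35*n^5 - 77*n^4 - 45*n^3 - 20*n^2 - 16*n + 3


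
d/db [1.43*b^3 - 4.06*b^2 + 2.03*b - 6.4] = 4.29*b^2 - 8.12*b + 2.03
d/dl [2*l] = 2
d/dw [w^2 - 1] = 2*w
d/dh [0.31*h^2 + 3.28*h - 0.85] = 0.62*h + 3.28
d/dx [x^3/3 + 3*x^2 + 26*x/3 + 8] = x^2 + 6*x + 26/3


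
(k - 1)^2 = k^2 - 2*k + 1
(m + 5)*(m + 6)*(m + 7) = m^3 + 18*m^2 + 107*m + 210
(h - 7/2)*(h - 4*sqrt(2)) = h^2 - 4*sqrt(2)*h - 7*h/2 + 14*sqrt(2)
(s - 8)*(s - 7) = s^2 - 15*s + 56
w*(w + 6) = w^2 + 6*w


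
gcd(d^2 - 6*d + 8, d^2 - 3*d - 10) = 1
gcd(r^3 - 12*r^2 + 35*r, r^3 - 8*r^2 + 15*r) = r^2 - 5*r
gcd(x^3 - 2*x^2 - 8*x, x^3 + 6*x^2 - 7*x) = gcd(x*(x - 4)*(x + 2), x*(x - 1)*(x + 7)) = x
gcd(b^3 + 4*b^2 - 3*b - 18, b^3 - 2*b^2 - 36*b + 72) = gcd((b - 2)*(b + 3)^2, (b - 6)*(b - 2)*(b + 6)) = b - 2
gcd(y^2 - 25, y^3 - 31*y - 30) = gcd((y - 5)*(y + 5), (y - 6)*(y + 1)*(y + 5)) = y + 5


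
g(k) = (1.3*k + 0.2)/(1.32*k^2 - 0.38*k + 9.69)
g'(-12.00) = -0.01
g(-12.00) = -0.08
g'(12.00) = -0.01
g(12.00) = 0.08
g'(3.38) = -0.02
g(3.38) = 0.20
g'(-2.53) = 0.01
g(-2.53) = -0.16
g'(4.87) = -0.02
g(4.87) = 0.17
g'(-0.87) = 0.10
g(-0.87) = -0.08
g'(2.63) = -0.00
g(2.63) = 0.20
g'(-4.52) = -0.01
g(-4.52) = -0.15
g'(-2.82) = 0.00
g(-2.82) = -0.16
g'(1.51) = 0.05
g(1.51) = 0.18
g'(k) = (0.38 - 2.64*k)*(1.3*k + 0.2)/(1.32*k^2 - 0.38*k + 9.69)^2 + 1.3/(1.32*k^2 - 0.38*k + 9.69)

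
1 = 1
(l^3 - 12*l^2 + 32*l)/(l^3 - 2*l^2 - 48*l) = (l - 4)/(l + 6)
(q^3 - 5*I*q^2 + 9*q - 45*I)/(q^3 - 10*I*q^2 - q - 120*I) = (q - 3*I)/(q - 8*I)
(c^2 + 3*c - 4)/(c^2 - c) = (c + 4)/c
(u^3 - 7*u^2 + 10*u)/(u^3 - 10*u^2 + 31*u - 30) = u/(u - 3)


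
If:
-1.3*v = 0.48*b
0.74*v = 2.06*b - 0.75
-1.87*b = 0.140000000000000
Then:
No Solution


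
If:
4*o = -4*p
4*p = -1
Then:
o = 1/4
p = -1/4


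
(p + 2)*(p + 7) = p^2 + 9*p + 14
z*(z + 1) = z^2 + z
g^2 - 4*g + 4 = (g - 2)^2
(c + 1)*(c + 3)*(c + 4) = c^3 + 8*c^2 + 19*c + 12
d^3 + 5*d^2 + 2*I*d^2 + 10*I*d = d*(d + 5)*(d + 2*I)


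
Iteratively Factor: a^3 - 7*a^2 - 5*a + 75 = (a - 5)*(a^2 - 2*a - 15) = (a - 5)^2*(a + 3)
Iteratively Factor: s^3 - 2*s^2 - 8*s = (s)*(s^2 - 2*s - 8) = s*(s + 2)*(s - 4)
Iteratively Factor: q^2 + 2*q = (q)*(q + 2)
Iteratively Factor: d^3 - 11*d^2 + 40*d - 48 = (d - 3)*(d^2 - 8*d + 16) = (d - 4)*(d - 3)*(d - 4)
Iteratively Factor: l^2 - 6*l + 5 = (l - 5)*(l - 1)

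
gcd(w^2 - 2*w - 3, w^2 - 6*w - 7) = w + 1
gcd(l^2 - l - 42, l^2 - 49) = l - 7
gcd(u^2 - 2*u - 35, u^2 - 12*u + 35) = u - 7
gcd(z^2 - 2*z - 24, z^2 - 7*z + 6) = z - 6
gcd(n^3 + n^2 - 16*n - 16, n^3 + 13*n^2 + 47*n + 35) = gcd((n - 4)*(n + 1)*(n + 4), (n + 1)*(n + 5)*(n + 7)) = n + 1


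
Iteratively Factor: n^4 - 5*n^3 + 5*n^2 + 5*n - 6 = (n - 3)*(n^3 - 2*n^2 - n + 2) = (n - 3)*(n - 2)*(n^2 - 1) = (n - 3)*(n - 2)*(n - 1)*(n + 1)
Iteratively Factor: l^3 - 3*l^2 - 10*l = (l)*(l^2 - 3*l - 10) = l*(l - 5)*(l + 2)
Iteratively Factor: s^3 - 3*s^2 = (s - 3)*(s^2) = s*(s - 3)*(s)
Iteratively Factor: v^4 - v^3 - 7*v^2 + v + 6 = (v - 3)*(v^3 + 2*v^2 - v - 2) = (v - 3)*(v + 2)*(v^2 - 1) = (v - 3)*(v - 1)*(v + 2)*(v + 1)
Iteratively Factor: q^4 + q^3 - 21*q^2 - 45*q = (q + 3)*(q^3 - 2*q^2 - 15*q) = (q - 5)*(q + 3)*(q^2 + 3*q) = q*(q - 5)*(q + 3)*(q + 3)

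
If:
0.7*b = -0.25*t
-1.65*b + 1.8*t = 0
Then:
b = 0.00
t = 0.00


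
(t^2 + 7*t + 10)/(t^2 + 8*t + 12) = (t + 5)/(t + 6)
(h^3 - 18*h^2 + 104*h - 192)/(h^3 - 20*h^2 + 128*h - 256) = (h - 6)/(h - 8)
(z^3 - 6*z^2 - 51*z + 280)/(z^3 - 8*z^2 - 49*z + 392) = (z - 5)/(z - 7)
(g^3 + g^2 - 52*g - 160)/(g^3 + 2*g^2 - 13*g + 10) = (g^2 - 4*g - 32)/(g^2 - 3*g + 2)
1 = 1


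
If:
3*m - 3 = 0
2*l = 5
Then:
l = 5/2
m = 1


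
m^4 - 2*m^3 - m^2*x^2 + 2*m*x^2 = m*(m - 2)*(m - x)*(m + x)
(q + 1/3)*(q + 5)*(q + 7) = q^3 + 37*q^2/3 + 39*q + 35/3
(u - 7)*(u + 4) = u^2 - 3*u - 28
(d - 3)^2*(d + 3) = d^3 - 3*d^2 - 9*d + 27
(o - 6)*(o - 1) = o^2 - 7*o + 6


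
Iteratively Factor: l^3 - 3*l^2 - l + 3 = (l - 3)*(l^2 - 1) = (l - 3)*(l + 1)*(l - 1)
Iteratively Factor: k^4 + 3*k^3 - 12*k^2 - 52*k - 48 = (k + 3)*(k^3 - 12*k - 16) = (k + 2)*(k + 3)*(k^2 - 2*k - 8) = (k - 4)*(k + 2)*(k + 3)*(k + 2)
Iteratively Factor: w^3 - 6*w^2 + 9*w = (w)*(w^2 - 6*w + 9) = w*(w - 3)*(w - 3)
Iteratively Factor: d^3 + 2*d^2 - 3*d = (d + 3)*(d^2 - d) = d*(d + 3)*(d - 1)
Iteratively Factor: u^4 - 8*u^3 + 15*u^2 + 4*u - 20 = (u - 2)*(u^3 - 6*u^2 + 3*u + 10) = (u - 5)*(u - 2)*(u^2 - u - 2) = (u - 5)*(u - 2)*(u + 1)*(u - 2)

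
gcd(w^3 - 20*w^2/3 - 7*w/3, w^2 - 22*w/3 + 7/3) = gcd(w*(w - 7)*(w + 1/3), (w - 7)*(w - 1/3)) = w - 7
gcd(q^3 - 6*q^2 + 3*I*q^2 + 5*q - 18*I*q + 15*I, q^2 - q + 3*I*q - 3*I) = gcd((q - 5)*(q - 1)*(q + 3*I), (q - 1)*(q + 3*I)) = q^2 + q*(-1 + 3*I) - 3*I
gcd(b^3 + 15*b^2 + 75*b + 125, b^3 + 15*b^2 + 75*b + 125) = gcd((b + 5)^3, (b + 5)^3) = b^3 + 15*b^2 + 75*b + 125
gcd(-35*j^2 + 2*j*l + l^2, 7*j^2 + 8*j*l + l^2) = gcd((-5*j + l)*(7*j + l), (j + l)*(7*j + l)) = 7*j + l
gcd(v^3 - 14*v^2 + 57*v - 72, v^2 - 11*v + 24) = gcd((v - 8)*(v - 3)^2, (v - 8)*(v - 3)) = v^2 - 11*v + 24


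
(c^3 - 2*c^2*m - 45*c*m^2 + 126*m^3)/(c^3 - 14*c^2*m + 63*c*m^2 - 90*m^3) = (c + 7*m)/(c - 5*m)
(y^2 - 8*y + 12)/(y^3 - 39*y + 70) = (y - 6)/(y^2 + 2*y - 35)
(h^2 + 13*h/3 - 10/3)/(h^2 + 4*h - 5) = (h - 2/3)/(h - 1)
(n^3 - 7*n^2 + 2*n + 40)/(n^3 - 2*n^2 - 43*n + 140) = (n + 2)/(n + 7)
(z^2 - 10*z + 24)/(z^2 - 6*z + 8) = (z - 6)/(z - 2)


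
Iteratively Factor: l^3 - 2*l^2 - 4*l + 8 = (l + 2)*(l^2 - 4*l + 4) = (l - 2)*(l + 2)*(l - 2)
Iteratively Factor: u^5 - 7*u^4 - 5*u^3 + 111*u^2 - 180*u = (u)*(u^4 - 7*u^3 - 5*u^2 + 111*u - 180) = u*(u - 5)*(u^3 - 2*u^2 - 15*u + 36) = u*(u - 5)*(u + 4)*(u^2 - 6*u + 9) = u*(u - 5)*(u - 3)*(u + 4)*(u - 3)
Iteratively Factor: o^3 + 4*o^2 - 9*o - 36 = (o - 3)*(o^2 + 7*o + 12) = (o - 3)*(o + 4)*(o + 3)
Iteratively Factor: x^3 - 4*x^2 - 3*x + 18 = (x - 3)*(x^2 - x - 6) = (x - 3)^2*(x + 2)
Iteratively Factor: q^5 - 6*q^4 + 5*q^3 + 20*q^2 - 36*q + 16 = (q - 4)*(q^4 - 2*q^3 - 3*q^2 + 8*q - 4) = (q - 4)*(q + 2)*(q^3 - 4*q^2 + 5*q - 2) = (q - 4)*(q - 1)*(q + 2)*(q^2 - 3*q + 2) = (q - 4)*(q - 2)*(q - 1)*(q + 2)*(q - 1)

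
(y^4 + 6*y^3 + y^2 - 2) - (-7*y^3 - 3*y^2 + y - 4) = y^4 + 13*y^3 + 4*y^2 - y + 2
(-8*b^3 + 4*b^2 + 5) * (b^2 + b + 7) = -8*b^5 - 4*b^4 - 52*b^3 + 33*b^2 + 5*b + 35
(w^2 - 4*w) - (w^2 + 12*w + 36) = -16*w - 36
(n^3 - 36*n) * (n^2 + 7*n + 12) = n^5 + 7*n^4 - 24*n^3 - 252*n^2 - 432*n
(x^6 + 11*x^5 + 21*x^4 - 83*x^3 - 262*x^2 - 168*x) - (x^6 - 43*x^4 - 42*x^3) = 11*x^5 + 64*x^4 - 41*x^3 - 262*x^2 - 168*x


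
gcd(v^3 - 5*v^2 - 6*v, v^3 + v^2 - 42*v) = v^2 - 6*v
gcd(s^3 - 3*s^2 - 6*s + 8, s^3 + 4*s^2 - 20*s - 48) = s^2 - 2*s - 8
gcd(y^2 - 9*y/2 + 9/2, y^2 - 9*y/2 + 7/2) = 1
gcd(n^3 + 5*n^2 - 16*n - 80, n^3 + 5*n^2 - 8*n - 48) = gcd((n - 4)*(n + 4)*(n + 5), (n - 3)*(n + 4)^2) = n + 4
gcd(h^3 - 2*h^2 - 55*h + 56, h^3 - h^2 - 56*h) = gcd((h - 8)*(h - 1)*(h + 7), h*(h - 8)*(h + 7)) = h^2 - h - 56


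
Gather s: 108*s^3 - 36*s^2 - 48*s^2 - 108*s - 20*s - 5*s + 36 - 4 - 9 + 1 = 108*s^3 - 84*s^2 - 133*s + 24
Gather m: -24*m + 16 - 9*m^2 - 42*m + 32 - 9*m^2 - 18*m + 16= -18*m^2 - 84*m + 64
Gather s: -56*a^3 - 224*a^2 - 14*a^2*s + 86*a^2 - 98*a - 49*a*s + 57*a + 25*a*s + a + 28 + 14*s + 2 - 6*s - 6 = -56*a^3 - 138*a^2 - 40*a + s*(-14*a^2 - 24*a + 8) + 24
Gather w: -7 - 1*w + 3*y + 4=-w + 3*y - 3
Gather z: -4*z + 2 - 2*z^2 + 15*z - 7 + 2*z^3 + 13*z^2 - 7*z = 2*z^3 + 11*z^2 + 4*z - 5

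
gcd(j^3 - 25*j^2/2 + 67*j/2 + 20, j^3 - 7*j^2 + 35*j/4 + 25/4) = j^2 - 9*j/2 - 5/2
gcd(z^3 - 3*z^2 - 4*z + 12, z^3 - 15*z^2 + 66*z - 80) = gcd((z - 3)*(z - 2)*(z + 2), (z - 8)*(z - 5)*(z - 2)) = z - 2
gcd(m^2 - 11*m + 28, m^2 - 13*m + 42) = m - 7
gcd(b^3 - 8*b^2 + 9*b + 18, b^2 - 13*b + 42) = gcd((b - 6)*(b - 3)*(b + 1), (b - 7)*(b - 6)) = b - 6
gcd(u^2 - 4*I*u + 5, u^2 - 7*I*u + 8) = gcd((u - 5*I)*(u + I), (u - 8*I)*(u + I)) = u + I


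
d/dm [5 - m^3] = -3*m^2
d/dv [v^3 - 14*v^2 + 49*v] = 3*v^2 - 28*v + 49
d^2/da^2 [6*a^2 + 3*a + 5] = 12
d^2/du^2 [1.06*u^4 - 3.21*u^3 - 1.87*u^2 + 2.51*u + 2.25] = 12.72*u^2 - 19.26*u - 3.74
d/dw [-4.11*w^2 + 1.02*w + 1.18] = 1.02 - 8.22*w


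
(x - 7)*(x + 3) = x^2 - 4*x - 21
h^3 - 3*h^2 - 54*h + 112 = (h - 8)*(h - 2)*(h + 7)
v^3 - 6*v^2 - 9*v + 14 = (v - 7)*(v - 1)*(v + 2)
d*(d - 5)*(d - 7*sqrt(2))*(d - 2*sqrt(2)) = d^4 - 9*sqrt(2)*d^3 - 5*d^3 + 28*d^2 + 45*sqrt(2)*d^2 - 140*d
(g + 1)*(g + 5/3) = g^2 + 8*g/3 + 5/3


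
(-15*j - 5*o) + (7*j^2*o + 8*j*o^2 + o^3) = 7*j^2*o + 8*j*o^2 - 15*j + o^3 - 5*o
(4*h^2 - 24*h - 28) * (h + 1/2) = 4*h^3 - 22*h^2 - 40*h - 14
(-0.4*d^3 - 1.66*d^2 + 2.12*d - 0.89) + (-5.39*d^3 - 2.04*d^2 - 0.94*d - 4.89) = -5.79*d^3 - 3.7*d^2 + 1.18*d - 5.78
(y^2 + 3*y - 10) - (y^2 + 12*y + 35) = -9*y - 45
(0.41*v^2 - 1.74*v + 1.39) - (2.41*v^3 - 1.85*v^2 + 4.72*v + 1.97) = -2.41*v^3 + 2.26*v^2 - 6.46*v - 0.58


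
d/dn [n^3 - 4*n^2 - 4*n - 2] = 3*n^2 - 8*n - 4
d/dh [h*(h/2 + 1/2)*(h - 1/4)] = 3*h^2/2 + 3*h/4 - 1/8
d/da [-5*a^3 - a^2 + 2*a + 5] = -15*a^2 - 2*a + 2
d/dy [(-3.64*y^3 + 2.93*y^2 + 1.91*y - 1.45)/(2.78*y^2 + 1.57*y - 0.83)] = (-10.1192*y^4 - 11.4296*y^3 + 8.3539*y^2 + 3.1982*y + 0.6912)/(7.7284*y^4 + 8.7292*y^3 - 2.1499*y^2 - 2.6062*y + 0.6889)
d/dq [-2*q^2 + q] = 1 - 4*q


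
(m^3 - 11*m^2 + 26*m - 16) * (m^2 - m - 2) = m^5 - 12*m^4 + 35*m^3 - 20*m^2 - 36*m + 32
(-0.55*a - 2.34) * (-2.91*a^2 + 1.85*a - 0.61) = 1.6005*a^3 + 5.7919*a^2 - 3.9935*a + 1.4274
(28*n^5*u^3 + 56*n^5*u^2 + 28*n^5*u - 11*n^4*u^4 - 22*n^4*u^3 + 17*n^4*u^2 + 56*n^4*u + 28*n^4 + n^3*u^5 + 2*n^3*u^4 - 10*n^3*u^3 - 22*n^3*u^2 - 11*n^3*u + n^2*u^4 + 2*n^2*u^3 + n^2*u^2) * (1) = 28*n^5*u^3 + 56*n^5*u^2 + 28*n^5*u - 11*n^4*u^4 - 22*n^4*u^3 + 17*n^4*u^2 + 56*n^4*u + 28*n^4 + n^3*u^5 + 2*n^3*u^4 - 10*n^3*u^3 - 22*n^3*u^2 - 11*n^3*u + n^2*u^4 + 2*n^2*u^3 + n^2*u^2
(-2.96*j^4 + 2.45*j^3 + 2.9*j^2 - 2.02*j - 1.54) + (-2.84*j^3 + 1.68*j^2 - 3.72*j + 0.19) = -2.96*j^4 - 0.39*j^3 + 4.58*j^2 - 5.74*j - 1.35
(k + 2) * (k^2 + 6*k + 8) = k^3 + 8*k^2 + 20*k + 16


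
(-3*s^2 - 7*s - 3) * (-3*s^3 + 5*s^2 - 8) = 9*s^5 + 6*s^4 - 26*s^3 + 9*s^2 + 56*s + 24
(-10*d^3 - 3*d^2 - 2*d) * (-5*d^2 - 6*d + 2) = 50*d^5 + 75*d^4 + 8*d^3 + 6*d^2 - 4*d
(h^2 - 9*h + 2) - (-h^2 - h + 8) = 2*h^2 - 8*h - 6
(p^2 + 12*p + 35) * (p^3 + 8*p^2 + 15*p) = p^5 + 20*p^4 + 146*p^3 + 460*p^2 + 525*p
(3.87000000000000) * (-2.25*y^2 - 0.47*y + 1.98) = -8.7075*y^2 - 1.8189*y + 7.6626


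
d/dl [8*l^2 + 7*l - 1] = 16*l + 7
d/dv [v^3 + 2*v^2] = v*(3*v + 4)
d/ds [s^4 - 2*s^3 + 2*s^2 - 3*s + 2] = 4*s^3 - 6*s^2 + 4*s - 3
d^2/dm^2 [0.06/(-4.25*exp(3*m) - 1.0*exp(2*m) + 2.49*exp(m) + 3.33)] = ((2.295*exp(2*m) + 0.24*exp(m) - 0.1494)*(4.25*exp(3*m) + 1.0*exp(2*m) - 2.49*exp(m) - 3.33) - 0.06*(12.75*exp(2*m) + 2.0*exp(m) - 2.49)*(25.5*exp(2*m) + 4.0*exp(m) - 4.98)*exp(m))*exp(m)/(4.25*exp(3*m) + 1.0*exp(2*m) - 2.49*exp(m) - 3.33)^3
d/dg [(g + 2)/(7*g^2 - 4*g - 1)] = 7*(-g^2 - 4*g + 1)/(49*g^4 - 56*g^3 + 2*g^2 + 8*g + 1)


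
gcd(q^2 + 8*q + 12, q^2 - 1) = 1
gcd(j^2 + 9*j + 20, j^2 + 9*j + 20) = j^2 + 9*j + 20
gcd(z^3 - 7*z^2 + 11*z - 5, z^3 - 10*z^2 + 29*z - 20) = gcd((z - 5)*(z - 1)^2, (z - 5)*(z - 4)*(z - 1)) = z^2 - 6*z + 5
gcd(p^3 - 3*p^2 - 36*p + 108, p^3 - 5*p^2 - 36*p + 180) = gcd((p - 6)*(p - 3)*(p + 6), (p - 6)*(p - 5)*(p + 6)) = p^2 - 36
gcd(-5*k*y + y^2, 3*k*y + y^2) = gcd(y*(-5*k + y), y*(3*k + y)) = y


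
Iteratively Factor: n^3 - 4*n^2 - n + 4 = (n + 1)*(n^2 - 5*n + 4) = (n - 1)*(n + 1)*(n - 4)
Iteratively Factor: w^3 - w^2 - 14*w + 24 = (w - 3)*(w^2 + 2*w - 8) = (w - 3)*(w - 2)*(w + 4)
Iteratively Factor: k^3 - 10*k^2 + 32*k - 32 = (k - 4)*(k^2 - 6*k + 8) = (k - 4)^2*(k - 2)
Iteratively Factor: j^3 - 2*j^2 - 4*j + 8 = (j - 2)*(j^2 - 4) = (j - 2)*(j + 2)*(j - 2)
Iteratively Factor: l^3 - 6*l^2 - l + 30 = (l - 5)*(l^2 - l - 6) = (l - 5)*(l + 2)*(l - 3)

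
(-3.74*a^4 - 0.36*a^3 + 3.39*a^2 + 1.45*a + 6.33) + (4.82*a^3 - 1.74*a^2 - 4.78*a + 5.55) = -3.74*a^4 + 4.46*a^3 + 1.65*a^2 - 3.33*a + 11.88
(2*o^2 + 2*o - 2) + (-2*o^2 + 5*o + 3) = 7*o + 1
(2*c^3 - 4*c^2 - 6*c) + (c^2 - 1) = 2*c^3 - 3*c^2 - 6*c - 1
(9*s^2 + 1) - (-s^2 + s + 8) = 10*s^2 - s - 7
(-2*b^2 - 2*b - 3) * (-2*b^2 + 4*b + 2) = 4*b^4 - 4*b^3 - 6*b^2 - 16*b - 6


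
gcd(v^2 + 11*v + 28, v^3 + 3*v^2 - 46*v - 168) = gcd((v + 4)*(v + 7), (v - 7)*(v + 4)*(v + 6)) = v + 4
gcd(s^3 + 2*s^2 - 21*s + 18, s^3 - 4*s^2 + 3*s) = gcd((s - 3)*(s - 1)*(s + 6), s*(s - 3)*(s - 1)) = s^2 - 4*s + 3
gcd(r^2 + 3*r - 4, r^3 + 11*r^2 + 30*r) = 1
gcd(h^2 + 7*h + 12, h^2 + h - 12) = h + 4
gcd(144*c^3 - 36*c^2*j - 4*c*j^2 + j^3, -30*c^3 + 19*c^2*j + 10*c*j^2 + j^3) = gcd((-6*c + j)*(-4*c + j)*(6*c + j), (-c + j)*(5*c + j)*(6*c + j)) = 6*c + j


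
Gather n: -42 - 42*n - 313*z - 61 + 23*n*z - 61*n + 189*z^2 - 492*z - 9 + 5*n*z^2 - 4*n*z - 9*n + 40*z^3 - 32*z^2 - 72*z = n*(5*z^2 + 19*z - 112) + 40*z^3 + 157*z^2 - 877*z - 112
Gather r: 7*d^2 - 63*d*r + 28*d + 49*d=7*d^2 - 63*d*r + 77*d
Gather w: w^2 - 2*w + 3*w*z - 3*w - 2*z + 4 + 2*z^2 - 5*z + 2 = w^2 + w*(3*z - 5) + 2*z^2 - 7*z + 6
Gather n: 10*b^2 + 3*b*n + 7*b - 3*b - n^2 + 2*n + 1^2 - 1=10*b^2 + 4*b - n^2 + n*(3*b + 2)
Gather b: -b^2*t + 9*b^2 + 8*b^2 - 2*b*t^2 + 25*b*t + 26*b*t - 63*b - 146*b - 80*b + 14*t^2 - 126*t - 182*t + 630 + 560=b^2*(17 - t) + b*(-2*t^2 + 51*t - 289) + 14*t^2 - 308*t + 1190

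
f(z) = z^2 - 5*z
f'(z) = 2*z - 5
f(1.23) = -4.64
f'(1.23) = -2.54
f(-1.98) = 13.82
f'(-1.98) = -8.96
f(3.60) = -5.04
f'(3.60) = 2.20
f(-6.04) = 66.68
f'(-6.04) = -17.08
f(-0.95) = 5.65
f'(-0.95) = -6.90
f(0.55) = -2.45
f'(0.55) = -3.90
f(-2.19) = 15.75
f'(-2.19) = -9.38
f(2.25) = -6.19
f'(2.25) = -0.50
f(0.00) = 0.00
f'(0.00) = -5.00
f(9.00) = 36.00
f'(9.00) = 13.00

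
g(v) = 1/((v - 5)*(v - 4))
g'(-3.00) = 0.00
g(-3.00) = 0.02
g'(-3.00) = 0.00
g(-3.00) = 0.02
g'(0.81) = 0.04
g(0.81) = 0.07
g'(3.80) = 24.31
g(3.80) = 4.17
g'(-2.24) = 0.01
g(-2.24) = 0.02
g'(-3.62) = 0.00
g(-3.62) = 0.02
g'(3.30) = 1.69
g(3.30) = 0.84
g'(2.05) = 0.15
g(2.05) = 0.17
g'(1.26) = 0.06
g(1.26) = 0.10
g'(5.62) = -2.22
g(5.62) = 1.00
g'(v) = -1/((v - 5)*(v - 4)^2) - 1/((v - 5)^2*(v - 4)) = (9 - 2*v)/(v^4 - 18*v^3 + 121*v^2 - 360*v + 400)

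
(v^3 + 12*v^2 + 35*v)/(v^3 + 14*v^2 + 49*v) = (v + 5)/(v + 7)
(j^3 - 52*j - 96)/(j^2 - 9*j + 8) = (j^2 + 8*j + 12)/(j - 1)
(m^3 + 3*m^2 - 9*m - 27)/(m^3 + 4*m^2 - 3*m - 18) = (m - 3)/(m - 2)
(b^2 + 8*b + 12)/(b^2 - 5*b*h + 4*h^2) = (b^2 + 8*b + 12)/(b^2 - 5*b*h + 4*h^2)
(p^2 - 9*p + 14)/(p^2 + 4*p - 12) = (p - 7)/(p + 6)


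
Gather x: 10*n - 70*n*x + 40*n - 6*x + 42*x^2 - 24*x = 50*n + 42*x^2 + x*(-70*n - 30)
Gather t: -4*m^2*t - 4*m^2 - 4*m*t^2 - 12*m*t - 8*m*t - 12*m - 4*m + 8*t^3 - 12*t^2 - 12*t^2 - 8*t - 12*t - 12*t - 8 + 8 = -4*m^2 - 16*m + 8*t^3 + t^2*(-4*m - 24) + t*(-4*m^2 - 20*m - 32)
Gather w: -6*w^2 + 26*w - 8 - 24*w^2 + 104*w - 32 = -30*w^2 + 130*w - 40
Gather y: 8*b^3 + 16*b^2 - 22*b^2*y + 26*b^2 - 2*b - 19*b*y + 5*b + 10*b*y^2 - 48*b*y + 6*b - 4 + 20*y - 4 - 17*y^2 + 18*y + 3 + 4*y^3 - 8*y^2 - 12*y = 8*b^3 + 42*b^2 + 9*b + 4*y^3 + y^2*(10*b - 25) + y*(-22*b^2 - 67*b + 26) - 5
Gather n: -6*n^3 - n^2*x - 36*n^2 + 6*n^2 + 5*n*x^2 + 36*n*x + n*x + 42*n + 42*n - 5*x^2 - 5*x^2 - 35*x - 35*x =-6*n^3 + n^2*(-x - 30) + n*(5*x^2 + 37*x + 84) - 10*x^2 - 70*x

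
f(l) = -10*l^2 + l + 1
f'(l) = 1 - 20*l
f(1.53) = -20.88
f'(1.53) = -29.60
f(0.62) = -2.22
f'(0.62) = -11.40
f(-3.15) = -101.38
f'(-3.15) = 64.00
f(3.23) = -100.10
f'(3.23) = -63.60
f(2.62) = -65.02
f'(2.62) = -51.40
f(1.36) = -16.14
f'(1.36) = -26.20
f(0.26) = 0.58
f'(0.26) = -4.20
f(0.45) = -0.58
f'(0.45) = -8.00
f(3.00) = -86.00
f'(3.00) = -59.00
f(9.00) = -800.00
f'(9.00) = -179.00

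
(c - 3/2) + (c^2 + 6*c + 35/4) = c^2 + 7*c + 29/4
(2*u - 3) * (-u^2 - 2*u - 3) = -2*u^3 - u^2 + 9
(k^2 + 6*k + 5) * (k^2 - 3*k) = k^4 + 3*k^3 - 13*k^2 - 15*k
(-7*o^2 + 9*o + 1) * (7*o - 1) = -49*o^3 + 70*o^2 - 2*o - 1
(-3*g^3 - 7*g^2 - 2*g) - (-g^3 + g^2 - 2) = -2*g^3 - 8*g^2 - 2*g + 2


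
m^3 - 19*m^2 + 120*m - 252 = (m - 7)*(m - 6)^2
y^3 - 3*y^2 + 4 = (y - 2)^2*(y + 1)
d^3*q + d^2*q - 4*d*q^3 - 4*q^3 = (d - 2*q)*(d + 2*q)*(d*q + q)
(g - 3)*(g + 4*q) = g^2 + 4*g*q - 3*g - 12*q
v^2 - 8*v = v*(v - 8)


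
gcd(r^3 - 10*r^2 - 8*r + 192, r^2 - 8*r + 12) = r - 6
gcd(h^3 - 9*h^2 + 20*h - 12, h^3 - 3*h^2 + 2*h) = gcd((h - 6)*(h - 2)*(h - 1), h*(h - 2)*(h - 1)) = h^2 - 3*h + 2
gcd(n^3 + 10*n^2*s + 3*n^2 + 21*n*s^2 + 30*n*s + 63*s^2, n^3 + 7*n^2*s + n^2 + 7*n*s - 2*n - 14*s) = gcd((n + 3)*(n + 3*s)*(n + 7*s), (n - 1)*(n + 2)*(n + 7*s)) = n + 7*s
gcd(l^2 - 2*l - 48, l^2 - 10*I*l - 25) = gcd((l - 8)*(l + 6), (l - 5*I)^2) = 1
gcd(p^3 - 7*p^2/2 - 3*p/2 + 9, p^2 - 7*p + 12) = p - 3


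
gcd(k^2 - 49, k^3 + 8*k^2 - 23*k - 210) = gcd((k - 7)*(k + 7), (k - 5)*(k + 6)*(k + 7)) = k + 7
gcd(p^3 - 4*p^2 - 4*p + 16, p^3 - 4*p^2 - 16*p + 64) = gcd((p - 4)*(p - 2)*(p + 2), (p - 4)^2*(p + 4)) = p - 4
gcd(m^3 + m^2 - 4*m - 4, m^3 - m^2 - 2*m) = m^2 - m - 2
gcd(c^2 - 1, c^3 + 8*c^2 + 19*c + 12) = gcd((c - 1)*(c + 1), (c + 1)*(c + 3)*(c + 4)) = c + 1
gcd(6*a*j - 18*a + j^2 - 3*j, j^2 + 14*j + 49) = 1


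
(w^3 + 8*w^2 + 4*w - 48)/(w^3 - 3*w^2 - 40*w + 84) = (w + 4)/(w - 7)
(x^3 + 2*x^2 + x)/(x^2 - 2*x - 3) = x*(x + 1)/(x - 3)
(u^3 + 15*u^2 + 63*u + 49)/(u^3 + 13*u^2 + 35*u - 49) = (u + 1)/(u - 1)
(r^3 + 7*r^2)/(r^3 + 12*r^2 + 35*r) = r/(r + 5)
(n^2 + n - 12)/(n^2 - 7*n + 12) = (n + 4)/(n - 4)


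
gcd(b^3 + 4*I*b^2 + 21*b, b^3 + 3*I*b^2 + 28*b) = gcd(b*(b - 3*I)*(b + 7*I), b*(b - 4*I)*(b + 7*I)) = b^2 + 7*I*b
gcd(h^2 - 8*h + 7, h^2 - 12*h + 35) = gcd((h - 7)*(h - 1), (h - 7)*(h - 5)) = h - 7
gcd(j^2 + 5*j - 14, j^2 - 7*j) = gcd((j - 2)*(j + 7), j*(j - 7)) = 1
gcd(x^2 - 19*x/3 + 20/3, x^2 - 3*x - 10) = x - 5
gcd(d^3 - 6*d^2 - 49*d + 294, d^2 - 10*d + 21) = d - 7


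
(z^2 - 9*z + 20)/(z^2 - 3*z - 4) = (z - 5)/(z + 1)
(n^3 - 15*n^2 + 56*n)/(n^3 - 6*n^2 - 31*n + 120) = n*(n - 7)/(n^2 + 2*n - 15)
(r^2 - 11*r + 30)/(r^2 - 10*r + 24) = (r - 5)/(r - 4)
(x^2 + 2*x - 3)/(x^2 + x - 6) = (x - 1)/(x - 2)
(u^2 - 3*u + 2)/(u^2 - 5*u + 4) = (u - 2)/(u - 4)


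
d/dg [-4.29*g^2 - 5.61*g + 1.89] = -8.58*g - 5.61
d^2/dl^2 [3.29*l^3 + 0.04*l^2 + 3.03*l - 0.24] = 19.74*l + 0.08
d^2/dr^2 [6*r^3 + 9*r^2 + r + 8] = 36*r + 18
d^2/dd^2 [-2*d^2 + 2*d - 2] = -4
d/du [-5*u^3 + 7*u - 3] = 7 - 15*u^2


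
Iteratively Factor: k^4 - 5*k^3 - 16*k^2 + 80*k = (k - 5)*(k^3 - 16*k) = (k - 5)*(k - 4)*(k^2 + 4*k) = k*(k - 5)*(k - 4)*(k + 4)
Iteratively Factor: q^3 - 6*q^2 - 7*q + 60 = (q - 5)*(q^2 - q - 12) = (q - 5)*(q - 4)*(q + 3)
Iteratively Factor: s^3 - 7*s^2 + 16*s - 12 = (s - 2)*(s^2 - 5*s + 6) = (s - 2)^2*(s - 3)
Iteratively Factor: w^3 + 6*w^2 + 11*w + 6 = (w + 1)*(w^2 + 5*w + 6) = (w + 1)*(w + 3)*(w + 2)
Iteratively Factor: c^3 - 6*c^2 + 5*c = (c)*(c^2 - 6*c + 5) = c*(c - 1)*(c - 5)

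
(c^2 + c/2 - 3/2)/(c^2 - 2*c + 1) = (c + 3/2)/(c - 1)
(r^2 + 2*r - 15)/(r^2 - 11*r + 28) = (r^2 + 2*r - 15)/(r^2 - 11*r + 28)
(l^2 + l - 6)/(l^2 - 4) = (l + 3)/(l + 2)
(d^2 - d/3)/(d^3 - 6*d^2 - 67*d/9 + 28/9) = 3*d/(3*d^2 - 17*d - 28)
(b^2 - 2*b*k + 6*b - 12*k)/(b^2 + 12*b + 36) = (b - 2*k)/(b + 6)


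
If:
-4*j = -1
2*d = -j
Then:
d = -1/8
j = 1/4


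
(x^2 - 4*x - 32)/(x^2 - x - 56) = (x + 4)/(x + 7)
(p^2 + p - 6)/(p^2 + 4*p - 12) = (p + 3)/(p + 6)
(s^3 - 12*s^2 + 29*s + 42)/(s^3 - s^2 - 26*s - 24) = (s - 7)/(s + 4)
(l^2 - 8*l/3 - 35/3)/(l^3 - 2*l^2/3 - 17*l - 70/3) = 1/(l + 2)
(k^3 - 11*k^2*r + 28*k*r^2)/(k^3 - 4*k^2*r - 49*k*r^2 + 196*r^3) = k/(k + 7*r)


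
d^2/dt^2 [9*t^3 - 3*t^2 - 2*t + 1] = 54*t - 6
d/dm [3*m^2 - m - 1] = 6*m - 1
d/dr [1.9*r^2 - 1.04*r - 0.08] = 3.8*r - 1.04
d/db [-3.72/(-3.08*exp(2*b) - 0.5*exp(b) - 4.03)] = (-22.9152*exp(b) - 1.86)*exp(b)/(3.08*exp(2*b) + 0.5*exp(b) + 4.03)^2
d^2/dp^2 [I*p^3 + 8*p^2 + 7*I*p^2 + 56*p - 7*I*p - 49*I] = 6*I*p + 16 + 14*I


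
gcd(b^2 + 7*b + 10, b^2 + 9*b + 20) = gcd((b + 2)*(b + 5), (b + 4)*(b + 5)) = b + 5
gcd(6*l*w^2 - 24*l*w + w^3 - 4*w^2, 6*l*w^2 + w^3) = 6*l*w + w^2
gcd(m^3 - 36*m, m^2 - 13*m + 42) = m - 6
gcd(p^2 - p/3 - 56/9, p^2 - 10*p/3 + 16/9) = p - 8/3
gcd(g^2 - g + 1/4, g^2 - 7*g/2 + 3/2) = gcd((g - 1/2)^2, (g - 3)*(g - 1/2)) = g - 1/2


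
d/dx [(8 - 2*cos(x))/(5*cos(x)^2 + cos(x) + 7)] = 2*(5*sin(x)^2 + 40*cos(x) + 6)*sin(x)/(5*cos(x)^2 + cos(x) + 7)^2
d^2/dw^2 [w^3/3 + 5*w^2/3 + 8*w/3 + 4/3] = 2*w + 10/3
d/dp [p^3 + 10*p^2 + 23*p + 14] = 3*p^2 + 20*p + 23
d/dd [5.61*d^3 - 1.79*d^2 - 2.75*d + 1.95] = 16.83*d^2 - 3.58*d - 2.75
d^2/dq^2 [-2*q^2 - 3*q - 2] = -4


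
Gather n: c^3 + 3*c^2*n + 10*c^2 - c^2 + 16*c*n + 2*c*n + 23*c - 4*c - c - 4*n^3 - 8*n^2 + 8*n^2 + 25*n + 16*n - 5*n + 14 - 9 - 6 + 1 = c^3 + 9*c^2 + 18*c - 4*n^3 + n*(3*c^2 + 18*c + 36)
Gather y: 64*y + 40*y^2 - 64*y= 40*y^2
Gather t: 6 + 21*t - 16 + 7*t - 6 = 28*t - 16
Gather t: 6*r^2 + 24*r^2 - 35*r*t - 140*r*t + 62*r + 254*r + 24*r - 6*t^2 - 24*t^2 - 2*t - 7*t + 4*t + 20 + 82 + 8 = 30*r^2 + 340*r - 30*t^2 + t*(-175*r - 5) + 110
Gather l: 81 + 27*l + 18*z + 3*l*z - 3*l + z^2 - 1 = l*(3*z + 24) + z^2 + 18*z + 80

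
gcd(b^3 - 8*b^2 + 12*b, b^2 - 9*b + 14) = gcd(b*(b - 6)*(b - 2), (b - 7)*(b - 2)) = b - 2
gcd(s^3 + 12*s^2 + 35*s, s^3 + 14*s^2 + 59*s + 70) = s^2 + 12*s + 35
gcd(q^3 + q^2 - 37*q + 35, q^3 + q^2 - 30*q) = q - 5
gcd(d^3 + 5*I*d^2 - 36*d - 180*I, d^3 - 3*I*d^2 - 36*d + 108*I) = d^2 - 36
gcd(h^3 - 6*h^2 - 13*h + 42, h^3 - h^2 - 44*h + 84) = h - 2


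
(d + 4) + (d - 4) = 2*d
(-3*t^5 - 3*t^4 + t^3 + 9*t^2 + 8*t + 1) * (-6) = 18*t^5 + 18*t^4 - 6*t^3 - 54*t^2 - 48*t - 6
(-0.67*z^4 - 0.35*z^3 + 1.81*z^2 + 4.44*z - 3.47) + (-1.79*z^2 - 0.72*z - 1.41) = -0.67*z^4 - 0.35*z^3 + 0.02*z^2 + 3.72*z - 4.88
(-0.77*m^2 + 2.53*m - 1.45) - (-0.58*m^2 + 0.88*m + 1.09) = -0.19*m^2 + 1.65*m - 2.54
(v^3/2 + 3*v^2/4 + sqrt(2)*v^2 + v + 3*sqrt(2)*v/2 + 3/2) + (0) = v^3/2 + 3*v^2/4 + sqrt(2)*v^2 + v + 3*sqrt(2)*v/2 + 3/2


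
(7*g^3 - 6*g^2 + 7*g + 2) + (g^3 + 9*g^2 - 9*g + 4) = 8*g^3 + 3*g^2 - 2*g + 6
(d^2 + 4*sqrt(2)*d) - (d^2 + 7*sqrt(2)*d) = -3*sqrt(2)*d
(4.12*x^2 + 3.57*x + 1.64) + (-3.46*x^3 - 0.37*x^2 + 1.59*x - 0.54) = -3.46*x^3 + 3.75*x^2 + 5.16*x + 1.1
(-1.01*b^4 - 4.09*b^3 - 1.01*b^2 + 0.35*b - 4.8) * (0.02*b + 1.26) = -0.0202*b^5 - 1.3544*b^4 - 5.1736*b^3 - 1.2656*b^2 + 0.345*b - 6.048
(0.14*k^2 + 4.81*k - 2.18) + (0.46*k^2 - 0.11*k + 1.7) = 0.6*k^2 + 4.7*k - 0.48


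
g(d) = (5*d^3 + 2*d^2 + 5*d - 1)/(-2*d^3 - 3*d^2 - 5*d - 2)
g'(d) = (6*d^2 + 6*d + 5)*(5*d^3 + 2*d^2 + 5*d - 1)/(-2*d^3 - 3*d^2 - 5*d - 2)^2 + (15*d^2 + 4*d + 5)/(-2*d^3 - 3*d^2 - 5*d - 2)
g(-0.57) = -16.79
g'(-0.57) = -210.35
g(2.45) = -1.57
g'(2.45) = -0.28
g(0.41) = -0.37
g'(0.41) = -1.29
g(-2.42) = -3.46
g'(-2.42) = -0.26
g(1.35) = -1.13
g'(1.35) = -0.55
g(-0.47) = 32.62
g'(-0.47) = -1149.84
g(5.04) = -1.99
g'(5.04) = -0.09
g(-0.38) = 6.81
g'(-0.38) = -71.05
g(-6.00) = -2.95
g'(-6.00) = -0.07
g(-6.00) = -2.95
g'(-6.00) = -0.07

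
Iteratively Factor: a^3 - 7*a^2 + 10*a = (a)*(a^2 - 7*a + 10) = a*(a - 2)*(a - 5)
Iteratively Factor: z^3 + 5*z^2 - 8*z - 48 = (z - 3)*(z^2 + 8*z + 16) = (z - 3)*(z + 4)*(z + 4)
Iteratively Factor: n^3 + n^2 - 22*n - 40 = (n - 5)*(n^2 + 6*n + 8) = (n - 5)*(n + 4)*(n + 2)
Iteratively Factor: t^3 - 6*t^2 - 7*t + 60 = (t + 3)*(t^2 - 9*t + 20) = (t - 5)*(t + 3)*(t - 4)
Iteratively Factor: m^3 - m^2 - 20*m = (m)*(m^2 - m - 20) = m*(m - 5)*(m + 4)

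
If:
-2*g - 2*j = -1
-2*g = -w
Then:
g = w/2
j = 1/2 - w/2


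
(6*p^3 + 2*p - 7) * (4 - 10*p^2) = -60*p^5 + 4*p^3 + 70*p^2 + 8*p - 28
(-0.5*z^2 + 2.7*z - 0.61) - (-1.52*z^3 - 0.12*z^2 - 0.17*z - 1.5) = 1.52*z^3 - 0.38*z^2 + 2.87*z + 0.89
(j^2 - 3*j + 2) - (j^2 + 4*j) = 2 - 7*j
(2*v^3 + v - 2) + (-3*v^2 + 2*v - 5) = 2*v^3 - 3*v^2 + 3*v - 7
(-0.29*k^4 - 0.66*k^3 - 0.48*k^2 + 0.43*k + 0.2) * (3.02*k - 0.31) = -0.8758*k^5 - 1.9033*k^4 - 1.245*k^3 + 1.4474*k^2 + 0.4707*k - 0.062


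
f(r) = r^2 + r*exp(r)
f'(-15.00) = -30.00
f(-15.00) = 225.00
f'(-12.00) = -24.00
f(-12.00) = 144.00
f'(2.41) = 42.79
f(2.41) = 32.64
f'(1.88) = 22.63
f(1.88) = 15.85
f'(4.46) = 481.14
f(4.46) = 405.63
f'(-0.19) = 0.29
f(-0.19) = -0.12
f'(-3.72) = -7.51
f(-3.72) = 13.75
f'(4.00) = 280.99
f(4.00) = 234.39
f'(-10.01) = -20.02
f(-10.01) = 100.20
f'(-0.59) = -0.95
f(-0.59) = 0.02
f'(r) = r*exp(r) + 2*r + exp(r)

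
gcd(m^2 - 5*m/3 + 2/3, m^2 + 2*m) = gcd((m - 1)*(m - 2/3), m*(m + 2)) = 1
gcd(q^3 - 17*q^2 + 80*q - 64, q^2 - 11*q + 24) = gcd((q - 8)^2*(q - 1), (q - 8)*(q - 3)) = q - 8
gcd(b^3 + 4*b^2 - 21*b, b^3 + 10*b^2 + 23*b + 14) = b + 7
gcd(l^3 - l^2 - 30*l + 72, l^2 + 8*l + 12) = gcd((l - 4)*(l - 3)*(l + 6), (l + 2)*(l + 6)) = l + 6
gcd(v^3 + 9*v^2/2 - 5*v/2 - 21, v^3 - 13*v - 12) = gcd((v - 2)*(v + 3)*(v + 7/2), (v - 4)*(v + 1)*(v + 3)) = v + 3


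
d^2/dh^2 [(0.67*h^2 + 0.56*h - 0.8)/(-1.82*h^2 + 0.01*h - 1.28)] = (-3.734276*h^3 + 25.264512*h^2 + 7.740096*h - 5.936992)/(6.028568*h^6 - 0.099372*h^5 + 12.720162*h^4 - 0.139777*h^3 + 8.946048*h^2 - 0.049152*h + 2.097152)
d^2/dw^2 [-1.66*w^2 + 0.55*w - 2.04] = -3.32000000000000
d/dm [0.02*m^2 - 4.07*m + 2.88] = 0.04*m - 4.07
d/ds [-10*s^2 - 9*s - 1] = -20*s - 9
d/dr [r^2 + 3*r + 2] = 2*r + 3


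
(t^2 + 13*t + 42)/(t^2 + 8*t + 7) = (t + 6)/(t + 1)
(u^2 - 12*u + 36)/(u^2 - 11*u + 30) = (u - 6)/(u - 5)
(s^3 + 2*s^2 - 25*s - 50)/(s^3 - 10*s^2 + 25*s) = (s^2 + 7*s + 10)/(s*(s - 5))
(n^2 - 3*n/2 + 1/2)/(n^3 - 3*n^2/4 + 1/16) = 8*(n - 1)/(8*n^2 - 2*n - 1)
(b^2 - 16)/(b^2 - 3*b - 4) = (b + 4)/(b + 1)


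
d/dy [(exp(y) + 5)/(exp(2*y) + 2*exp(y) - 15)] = -exp(y)/(exp(2*y) - 6*exp(y) + 9)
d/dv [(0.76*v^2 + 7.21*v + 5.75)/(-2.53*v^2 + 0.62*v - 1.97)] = (18.7125*v^2 + 26.1006*v - 17.7687)/(6.4009*v^4 - 3.1372*v^3 + 10.3526*v^2 - 2.4428*v + 3.8809)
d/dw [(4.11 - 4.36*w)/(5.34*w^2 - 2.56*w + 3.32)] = (23.2824*w^2 - 43.8948*w - 3.9536)/(28.5156*w^4 - 27.3408*w^3 + 42.0112*w^2 - 16.9984*w + 11.0224)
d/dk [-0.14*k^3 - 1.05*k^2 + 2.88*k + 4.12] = -0.42*k^2 - 2.1*k + 2.88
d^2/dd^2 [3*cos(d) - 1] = -3*cos(d)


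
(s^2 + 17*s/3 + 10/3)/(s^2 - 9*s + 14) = (3*s^2 + 17*s + 10)/(3*(s^2 - 9*s + 14))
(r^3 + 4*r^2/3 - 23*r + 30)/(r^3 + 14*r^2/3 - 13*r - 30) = (3*r - 5)/(3*r + 5)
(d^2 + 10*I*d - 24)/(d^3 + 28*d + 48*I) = (d + 6*I)/(d^2 - 4*I*d + 12)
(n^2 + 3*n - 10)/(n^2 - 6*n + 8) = (n + 5)/(n - 4)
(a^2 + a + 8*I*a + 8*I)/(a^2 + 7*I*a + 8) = (a + 1)/(a - I)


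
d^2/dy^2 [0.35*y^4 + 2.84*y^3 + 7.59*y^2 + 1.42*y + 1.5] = 4.2*y^2 + 17.04*y + 15.18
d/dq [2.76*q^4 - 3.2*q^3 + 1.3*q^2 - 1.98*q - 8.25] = 11.04*q^3 - 9.6*q^2 + 2.6*q - 1.98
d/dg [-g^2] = -2*g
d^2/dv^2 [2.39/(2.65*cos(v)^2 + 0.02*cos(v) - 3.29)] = (-67.1351*(1 - cos(v)^2)^2 - 1.01336*cos(v)^3 - 116.917366*cos(v)^2 + 1.0777705*cos(v) + 0.1583375*cos(3*v) + 108.811442)/(2.65*cos(v)^2 + 0.02*cos(v) - 3.29)^3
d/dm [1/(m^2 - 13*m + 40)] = (13 - 2*m)/(m^2 - 13*m + 40)^2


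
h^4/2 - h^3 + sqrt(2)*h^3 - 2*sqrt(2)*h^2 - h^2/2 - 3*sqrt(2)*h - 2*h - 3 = (h/2 + 1/2)*(h - 3)*(h + sqrt(2))^2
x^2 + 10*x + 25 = (x + 5)^2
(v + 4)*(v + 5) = v^2 + 9*v + 20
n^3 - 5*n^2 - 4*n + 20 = (n - 5)*(n - 2)*(n + 2)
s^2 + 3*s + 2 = (s + 1)*(s + 2)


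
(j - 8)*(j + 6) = j^2 - 2*j - 48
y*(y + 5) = y^2 + 5*y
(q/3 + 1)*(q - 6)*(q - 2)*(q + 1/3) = q^4/3 - 14*q^3/9 - 41*q^2/9 + 32*q/3 + 4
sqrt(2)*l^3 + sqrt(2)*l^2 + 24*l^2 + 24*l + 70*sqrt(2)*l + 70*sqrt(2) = (l + 5*sqrt(2))*(l + 7*sqrt(2))*(sqrt(2)*l + sqrt(2))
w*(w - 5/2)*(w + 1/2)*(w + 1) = w^4 - w^3 - 13*w^2/4 - 5*w/4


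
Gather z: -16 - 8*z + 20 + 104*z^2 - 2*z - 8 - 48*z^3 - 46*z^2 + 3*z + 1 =-48*z^3 + 58*z^2 - 7*z - 3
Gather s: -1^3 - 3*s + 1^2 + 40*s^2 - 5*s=40*s^2 - 8*s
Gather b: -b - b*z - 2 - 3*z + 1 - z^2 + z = b*(-z - 1) - z^2 - 2*z - 1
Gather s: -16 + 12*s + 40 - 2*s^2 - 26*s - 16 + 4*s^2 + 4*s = 2*s^2 - 10*s + 8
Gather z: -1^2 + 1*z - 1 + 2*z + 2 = 3*z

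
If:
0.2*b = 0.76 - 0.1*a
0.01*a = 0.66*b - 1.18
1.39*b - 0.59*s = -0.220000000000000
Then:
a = 3.91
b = 1.85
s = 4.72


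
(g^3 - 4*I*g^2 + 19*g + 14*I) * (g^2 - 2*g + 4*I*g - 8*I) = g^5 - 2*g^4 + 35*g^3 - 70*g^2 + 90*I*g^2 - 56*g - 180*I*g + 112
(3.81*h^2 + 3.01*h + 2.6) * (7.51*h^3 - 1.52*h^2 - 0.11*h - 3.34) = 28.6131*h^5 + 16.8139*h^4 + 14.5317*h^3 - 17.0085*h^2 - 10.3394*h - 8.684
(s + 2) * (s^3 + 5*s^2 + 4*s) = s^4 + 7*s^3 + 14*s^2 + 8*s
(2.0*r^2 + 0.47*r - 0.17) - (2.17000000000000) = 2.0*r^2 + 0.47*r - 2.34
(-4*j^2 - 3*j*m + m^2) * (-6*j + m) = 24*j^3 + 14*j^2*m - 9*j*m^2 + m^3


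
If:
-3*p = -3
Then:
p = 1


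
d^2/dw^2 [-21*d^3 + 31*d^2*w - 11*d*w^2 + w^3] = -22*d + 6*w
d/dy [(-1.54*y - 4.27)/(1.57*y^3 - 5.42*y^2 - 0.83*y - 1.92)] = (4.8356*y^3 + 11.7649*y^2 - 46.2868*y - 0.587299999999999)/(2.4649*y^6 - 17.0188*y^5 + 26.7702*y^4 + 2.9684*y^3 + 21.5017*y^2 + 3.1872*y + 3.6864)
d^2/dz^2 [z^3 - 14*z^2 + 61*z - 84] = 6*z - 28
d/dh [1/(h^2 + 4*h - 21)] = 2*(-h - 2)/(h^2 + 4*h - 21)^2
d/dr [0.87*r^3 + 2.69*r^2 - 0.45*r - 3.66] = 2.61*r^2 + 5.38*r - 0.45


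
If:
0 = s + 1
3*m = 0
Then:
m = 0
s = -1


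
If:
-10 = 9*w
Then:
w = -10/9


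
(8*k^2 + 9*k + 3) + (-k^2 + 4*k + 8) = 7*k^2 + 13*k + 11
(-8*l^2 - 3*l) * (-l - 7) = 8*l^3 + 59*l^2 + 21*l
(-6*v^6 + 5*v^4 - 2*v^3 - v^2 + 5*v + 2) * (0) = 0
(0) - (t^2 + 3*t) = -t^2 - 3*t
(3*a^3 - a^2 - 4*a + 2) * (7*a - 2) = 21*a^4 - 13*a^3 - 26*a^2 + 22*a - 4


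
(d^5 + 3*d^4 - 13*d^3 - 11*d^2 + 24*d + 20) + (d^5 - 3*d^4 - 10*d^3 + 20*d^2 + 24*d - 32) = 2*d^5 - 23*d^3 + 9*d^2 + 48*d - 12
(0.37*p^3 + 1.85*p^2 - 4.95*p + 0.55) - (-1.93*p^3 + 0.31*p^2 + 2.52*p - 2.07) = 2.3*p^3 + 1.54*p^2 - 7.47*p + 2.62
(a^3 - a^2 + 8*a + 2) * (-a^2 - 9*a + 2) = -a^5 - 8*a^4 + 3*a^3 - 76*a^2 - 2*a + 4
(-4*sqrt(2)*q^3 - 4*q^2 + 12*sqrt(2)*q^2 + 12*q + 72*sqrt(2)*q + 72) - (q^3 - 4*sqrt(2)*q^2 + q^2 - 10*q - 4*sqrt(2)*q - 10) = -4*sqrt(2)*q^3 - q^3 - 5*q^2 + 16*sqrt(2)*q^2 + 22*q + 76*sqrt(2)*q + 82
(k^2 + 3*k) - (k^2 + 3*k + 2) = -2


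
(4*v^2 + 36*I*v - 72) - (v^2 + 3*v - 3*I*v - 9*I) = 3*v^2 - 3*v + 39*I*v - 72 + 9*I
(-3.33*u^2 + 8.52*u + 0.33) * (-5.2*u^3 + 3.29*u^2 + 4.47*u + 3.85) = 17.316*u^5 - 55.2597*u^4 + 11.4297*u^3 + 26.3496*u^2 + 34.2771*u + 1.2705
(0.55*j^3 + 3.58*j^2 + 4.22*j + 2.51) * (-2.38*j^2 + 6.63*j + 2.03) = -1.309*j^5 - 4.8739*j^4 + 14.8083*j^3 + 29.2722*j^2 + 25.2079*j + 5.0953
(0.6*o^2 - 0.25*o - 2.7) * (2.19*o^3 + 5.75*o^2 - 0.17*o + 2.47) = 1.314*o^5 + 2.9025*o^4 - 7.4525*o^3 - 14.0005*o^2 - 0.1585*o - 6.669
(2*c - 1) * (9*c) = 18*c^2 - 9*c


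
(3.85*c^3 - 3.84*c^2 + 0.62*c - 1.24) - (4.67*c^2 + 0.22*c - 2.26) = 3.85*c^3 - 8.51*c^2 + 0.4*c + 1.02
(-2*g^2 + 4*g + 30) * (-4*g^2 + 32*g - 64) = 8*g^4 - 80*g^3 + 136*g^2 + 704*g - 1920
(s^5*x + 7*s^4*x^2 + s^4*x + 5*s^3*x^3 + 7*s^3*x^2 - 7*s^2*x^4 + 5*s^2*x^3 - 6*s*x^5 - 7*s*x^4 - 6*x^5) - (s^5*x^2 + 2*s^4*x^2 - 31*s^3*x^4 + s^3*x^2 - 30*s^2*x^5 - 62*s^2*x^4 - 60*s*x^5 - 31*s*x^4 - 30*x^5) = -s^5*x^2 + s^5*x + 5*s^4*x^2 + s^4*x + 31*s^3*x^4 + 5*s^3*x^3 + 6*s^3*x^2 + 30*s^2*x^5 + 55*s^2*x^4 + 5*s^2*x^3 + 54*s*x^5 + 24*s*x^4 + 24*x^5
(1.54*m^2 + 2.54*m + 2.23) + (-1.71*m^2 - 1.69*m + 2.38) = -0.17*m^2 + 0.85*m + 4.61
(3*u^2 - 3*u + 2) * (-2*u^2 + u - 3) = -6*u^4 + 9*u^3 - 16*u^2 + 11*u - 6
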